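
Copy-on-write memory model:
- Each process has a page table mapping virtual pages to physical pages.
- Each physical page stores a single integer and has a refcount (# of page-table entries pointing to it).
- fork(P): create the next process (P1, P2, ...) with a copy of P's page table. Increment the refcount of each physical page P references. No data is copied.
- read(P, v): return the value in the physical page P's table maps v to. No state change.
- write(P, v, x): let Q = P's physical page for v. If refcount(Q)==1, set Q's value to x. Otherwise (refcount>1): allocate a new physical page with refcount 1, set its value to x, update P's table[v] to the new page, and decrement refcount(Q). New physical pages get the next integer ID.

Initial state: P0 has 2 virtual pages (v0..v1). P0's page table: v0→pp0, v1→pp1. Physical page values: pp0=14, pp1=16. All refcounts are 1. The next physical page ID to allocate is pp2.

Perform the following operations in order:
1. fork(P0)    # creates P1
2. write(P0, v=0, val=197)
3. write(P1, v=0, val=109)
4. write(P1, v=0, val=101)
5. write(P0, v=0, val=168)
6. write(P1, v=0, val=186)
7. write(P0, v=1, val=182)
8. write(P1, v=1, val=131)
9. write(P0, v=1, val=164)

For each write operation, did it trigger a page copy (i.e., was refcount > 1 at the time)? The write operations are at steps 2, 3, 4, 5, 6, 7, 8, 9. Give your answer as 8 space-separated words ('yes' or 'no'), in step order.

Op 1: fork(P0) -> P1. 2 ppages; refcounts: pp0:2 pp1:2
Op 2: write(P0, v0, 197). refcount(pp0)=2>1 -> COPY to pp2. 3 ppages; refcounts: pp0:1 pp1:2 pp2:1
Op 3: write(P1, v0, 109). refcount(pp0)=1 -> write in place. 3 ppages; refcounts: pp0:1 pp1:2 pp2:1
Op 4: write(P1, v0, 101). refcount(pp0)=1 -> write in place. 3 ppages; refcounts: pp0:1 pp1:2 pp2:1
Op 5: write(P0, v0, 168). refcount(pp2)=1 -> write in place. 3 ppages; refcounts: pp0:1 pp1:2 pp2:1
Op 6: write(P1, v0, 186). refcount(pp0)=1 -> write in place. 3 ppages; refcounts: pp0:1 pp1:2 pp2:1
Op 7: write(P0, v1, 182). refcount(pp1)=2>1 -> COPY to pp3. 4 ppages; refcounts: pp0:1 pp1:1 pp2:1 pp3:1
Op 8: write(P1, v1, 131). refcount(pp1)=1 -> write in place. 4 ppages; refcounts: pp0:1 pp1:1 pp2:1 pp3:1
Op 9: write(P0, v1, 164). refcount(pp3)=1 -> write in place. 4 ppages; refcounts: pp0:1 pp1:1 pp2:1 pp3:1

yes no no no no yes no no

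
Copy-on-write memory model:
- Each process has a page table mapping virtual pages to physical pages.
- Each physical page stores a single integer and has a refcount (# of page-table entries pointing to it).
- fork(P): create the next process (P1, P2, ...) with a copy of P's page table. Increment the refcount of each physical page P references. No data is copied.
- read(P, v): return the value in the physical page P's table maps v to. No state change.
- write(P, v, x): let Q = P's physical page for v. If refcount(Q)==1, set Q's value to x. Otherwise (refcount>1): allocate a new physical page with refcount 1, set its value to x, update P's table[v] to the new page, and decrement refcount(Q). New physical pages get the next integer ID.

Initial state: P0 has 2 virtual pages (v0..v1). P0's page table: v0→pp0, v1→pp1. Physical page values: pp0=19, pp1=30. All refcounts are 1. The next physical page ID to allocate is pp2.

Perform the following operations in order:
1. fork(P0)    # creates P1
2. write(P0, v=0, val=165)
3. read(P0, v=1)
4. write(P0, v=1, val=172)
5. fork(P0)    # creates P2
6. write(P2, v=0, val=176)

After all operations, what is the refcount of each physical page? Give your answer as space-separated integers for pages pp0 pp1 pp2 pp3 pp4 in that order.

Answer: 1 1 1 2 1

Derivation:
Op 1: fork(P0) -> P1. 2 ppages; refcounts: pp0:2 pp1:2
Op 2: write(P0, v0, 165). refcount(pp0)=2>1 -> COPY to pp2. 3 ppages; refcounts: pp0:1 pp1:2 pp2:1
Op 3: read(P0, v1) -> 30. No state change.
Op 4: write(P0, v1, 172). refcount(pp1)=2>1 -> COPY to pp3. 4 ppages; refcounts: pp0:1 pp1:1 pp2:1 pp3:1
Op 5: fork(P0) -> P2. 4 ppages; refcounts: pp0:1 pp1:1 pp2:2 pp3:2
Op 6: write(P2, v0, 176). refcount(pp2)=2>1 -> COPY to pp4. 5 ppages; refcounts: pp0:1 pp1:1 pp2:1 pp3:2 pp4:1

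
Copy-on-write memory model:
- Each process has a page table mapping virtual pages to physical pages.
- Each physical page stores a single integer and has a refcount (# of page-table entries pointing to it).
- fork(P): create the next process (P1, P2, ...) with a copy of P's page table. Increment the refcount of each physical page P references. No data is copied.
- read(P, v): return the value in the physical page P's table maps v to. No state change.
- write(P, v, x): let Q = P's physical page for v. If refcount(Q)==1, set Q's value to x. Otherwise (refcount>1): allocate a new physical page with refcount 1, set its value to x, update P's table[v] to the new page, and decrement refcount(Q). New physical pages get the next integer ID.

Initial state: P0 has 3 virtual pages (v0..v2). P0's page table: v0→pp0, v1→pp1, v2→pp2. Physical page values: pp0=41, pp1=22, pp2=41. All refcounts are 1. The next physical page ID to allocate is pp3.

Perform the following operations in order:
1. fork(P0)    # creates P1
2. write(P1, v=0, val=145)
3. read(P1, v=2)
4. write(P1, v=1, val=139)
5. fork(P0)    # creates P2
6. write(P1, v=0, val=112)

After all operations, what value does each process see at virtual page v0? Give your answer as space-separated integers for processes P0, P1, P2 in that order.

Answer: 41 112 41

Derivation:
Op 1: fork(P0) -> P1. 3 ppages; refcounts: pp0:2 pp1:2 pp2:2
Op 2: write(P1, v0, 145). refcount(pp0)=2>1 -> COPY to pp3. 4 ppages; refcounts: pp0:1 pp1:2 pp2:2 pp3:1
Op 3: read(P1, v2) -> 41. No state change.
Op 4: write(P1, v1, 139). refcount(pp1)=2>1 -> COPY to pp4. 5 ppages; refcounts: pp0:1 pp1:1 pp2:2 pp3:1 pp4:1
Op 5: fork(P0) -> P2. 5 ppages; refcounts: pp0:2 pp1:2 pp2:3 pp3:1 pp4:1
Op 6: write(P1, v0, 112). refcount(pp3)=1 -> write in place. 5 ppages; refcounts: pp0:2 pp1:2 pp2:3 pp3:1 pp4:1
P0: v0 -> pp0 = 41
P1: v0 -> pp3 = 112
P2: v0 -> pp0 = 41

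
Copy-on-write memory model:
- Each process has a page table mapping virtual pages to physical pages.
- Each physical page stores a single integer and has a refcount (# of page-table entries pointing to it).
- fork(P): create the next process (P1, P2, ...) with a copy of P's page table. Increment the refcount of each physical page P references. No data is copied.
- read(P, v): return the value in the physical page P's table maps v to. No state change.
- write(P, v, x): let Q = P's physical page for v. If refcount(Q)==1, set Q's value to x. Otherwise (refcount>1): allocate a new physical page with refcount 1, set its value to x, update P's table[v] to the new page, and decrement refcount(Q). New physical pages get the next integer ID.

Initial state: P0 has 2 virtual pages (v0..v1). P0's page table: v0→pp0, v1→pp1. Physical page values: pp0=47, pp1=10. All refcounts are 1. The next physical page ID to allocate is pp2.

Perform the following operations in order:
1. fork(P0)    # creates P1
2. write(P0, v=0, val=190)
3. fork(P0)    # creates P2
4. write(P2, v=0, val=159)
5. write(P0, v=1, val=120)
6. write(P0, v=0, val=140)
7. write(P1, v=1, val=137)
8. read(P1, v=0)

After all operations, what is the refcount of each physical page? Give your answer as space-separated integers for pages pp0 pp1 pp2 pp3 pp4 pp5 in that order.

Answer: 1 1 1 1 1 1

Derivation:
Op 1: fork(P0) -> P1. 2 ppages; refcounts: pp0:2 pp1:2
Op 2: write(P0, v0, 190). refcount(pp0)=2>1 -> COPY to pp2. 3 ppages; refcounts: pp0:1 pp1:2 pp2:1
Op 3: fork(P0) -> P2. 3 ppages; refcounts: pp0:1 pp1:3 pp2:2
Op 4: write(P2, v0, 159). refcount(pp2)=2>1 -> COPY to pp3. 4 ppages; refcounts: pp0:1 pp1:3 pp2:1 pp3:1
Op 5: write(P0, v1, 120). refcount(pp1)=3>1 -> COPY to pp4. 5 ppages; refcounts: pp0:1 pp1:2 pp2:1 pp3:1 pp4:1
Op 6: write(P0, v0, 140). refcount(pp2)=1 -> write in place. 5 ppages; refcounts: pp0:1 pp1:2 pp2:1 pp3:1 pp4:1
Op 7: write(P1, v1, 137). refcount(pp1)=2>1 -> COPY to pp5. 6 ppages; refcounts: pp0:1 pp1:1 pp2:1 pp3:1 pp4:1 pp5:1
Op 8: read(P1, v0) -> 47. No state change.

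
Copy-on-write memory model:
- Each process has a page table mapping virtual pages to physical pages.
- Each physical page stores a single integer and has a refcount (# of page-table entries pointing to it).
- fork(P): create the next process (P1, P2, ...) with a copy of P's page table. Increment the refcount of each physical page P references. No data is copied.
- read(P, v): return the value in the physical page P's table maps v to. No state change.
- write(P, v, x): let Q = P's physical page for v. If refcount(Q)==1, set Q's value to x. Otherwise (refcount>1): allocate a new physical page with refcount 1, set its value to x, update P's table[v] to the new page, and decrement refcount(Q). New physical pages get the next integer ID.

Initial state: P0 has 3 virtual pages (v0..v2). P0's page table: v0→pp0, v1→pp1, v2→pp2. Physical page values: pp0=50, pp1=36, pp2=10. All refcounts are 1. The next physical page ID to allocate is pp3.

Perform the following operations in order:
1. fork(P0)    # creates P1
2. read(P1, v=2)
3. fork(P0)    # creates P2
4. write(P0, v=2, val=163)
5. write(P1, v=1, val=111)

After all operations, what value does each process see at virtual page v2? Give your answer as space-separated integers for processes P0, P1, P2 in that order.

Answer: 163 10 10

Derivation:
Op 1: fork(P0) -> P1. 3 ppages; refcounts: pp0:2 pp1:2 pp2:2
Op 2: read(P1, v2) -> 10. No state change.
Op 3: fork(P0) -> P2. 3 ppages; refcounts: pp0:3 pp1:3 pp2:3
Op 4: write(P0, v2, 163). refcount(pp2)=3>1 -> COPY to pp3. 4 ppages; refcounts: pp0:3 pp1:3 pp2:2 pp3:1
Op 5: write(P1, v1, 111). refcount(pp1)=3>1 -> COPY to pp4. 5 ppages; refcounts: pp0:3 pp1:2 pp2:2 pp3:1 pp4:1
P0: v2 -> pp3 = 163
P1: v2 -> pp2 = 10
P2: v2 -> pp2 = 10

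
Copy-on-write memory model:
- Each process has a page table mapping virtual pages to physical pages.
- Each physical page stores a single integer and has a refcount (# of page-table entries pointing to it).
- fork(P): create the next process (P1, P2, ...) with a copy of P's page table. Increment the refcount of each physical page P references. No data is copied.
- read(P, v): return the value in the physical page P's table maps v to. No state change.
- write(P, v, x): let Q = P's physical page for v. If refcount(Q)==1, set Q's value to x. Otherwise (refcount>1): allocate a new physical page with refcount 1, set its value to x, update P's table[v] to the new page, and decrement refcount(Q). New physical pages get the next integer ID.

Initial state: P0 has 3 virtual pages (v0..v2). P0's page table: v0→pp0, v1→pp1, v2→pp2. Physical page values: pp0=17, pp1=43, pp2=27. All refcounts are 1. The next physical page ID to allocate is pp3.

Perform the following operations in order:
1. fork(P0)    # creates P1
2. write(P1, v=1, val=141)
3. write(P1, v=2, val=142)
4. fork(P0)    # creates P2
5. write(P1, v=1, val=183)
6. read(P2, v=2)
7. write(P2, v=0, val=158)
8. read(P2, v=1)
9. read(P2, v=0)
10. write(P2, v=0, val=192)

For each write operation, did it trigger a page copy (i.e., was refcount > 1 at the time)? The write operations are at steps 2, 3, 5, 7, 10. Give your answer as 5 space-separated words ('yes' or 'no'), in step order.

Op 1: fork(P0) -> P1. 3 ppages; refcounts: pp0:2 pp1:2 pp2:2
Op 2: write(P1, v1, 141). refcount(pp1)=2>1 -> COPY to pp3. 4 ppages; refcounts: pp0:2 pp1:1 pp2:2 pp3:1
Op 3: write(P1, v2, 142). refcount(pp2)=2>1 -> COPY to pp4. 5 ppages; refcounts: pp0:2 pp1:1 pp2:1 pp3:1 pp4:1
Op 4: fork(P0) -> P2. 5 ppages; refcounts: pp0:3 pp1:2 pp2:2 pp3:1 pp4:1
Op 5: write(P1, v1, 183). refcount(pp3)=1 -> write in place. 5 ppages; refcounts: pp0:3 pp1:2 pp2:2 pp3:1 pp4:1
Op 6: read(P2, v2) -> 27. No state change.
Op 7: write(P2, v0, 158). refcount(pp0)=3>1 -> COPY to pp5. 6 ppages; refcounts: pp0:2 pp1:2 pp2:2 pp3:1 pp4:1 pp5:1
Op 8: read(P2, v1) -> 43. No state change.
Op 9: read(P2, v0) -> 158. No state change.
Op 10: write(P2, v0, 192). refcount(pp5)=1 -> write in place. 6 ppages; refcounts: pp0:2 pp1:2 pp2:2 pp3:1 pp4:1 pp5:1

yes yes no yes no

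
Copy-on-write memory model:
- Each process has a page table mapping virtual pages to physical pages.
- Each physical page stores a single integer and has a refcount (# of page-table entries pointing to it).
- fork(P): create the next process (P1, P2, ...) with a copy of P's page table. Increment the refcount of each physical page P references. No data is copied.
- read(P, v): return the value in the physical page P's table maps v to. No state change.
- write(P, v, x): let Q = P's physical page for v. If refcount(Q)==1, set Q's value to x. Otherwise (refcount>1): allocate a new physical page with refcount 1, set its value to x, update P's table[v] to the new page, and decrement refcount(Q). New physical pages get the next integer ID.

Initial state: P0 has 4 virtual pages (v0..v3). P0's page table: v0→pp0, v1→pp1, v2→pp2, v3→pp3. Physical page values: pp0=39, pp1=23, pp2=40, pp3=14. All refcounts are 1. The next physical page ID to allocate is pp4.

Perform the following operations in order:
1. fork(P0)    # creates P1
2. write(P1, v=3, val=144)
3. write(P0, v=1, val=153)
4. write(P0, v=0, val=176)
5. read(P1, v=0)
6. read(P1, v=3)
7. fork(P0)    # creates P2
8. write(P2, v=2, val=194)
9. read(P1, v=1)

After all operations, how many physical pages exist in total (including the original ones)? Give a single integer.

Answer: 8

Derivation:
Op 1: fork(P0) -> P1. 4 ppages; refcounts: pp0:2 pp1:2 pp2:2 pp3:2
Op 2: write(P1, v3, 144). refcount(pp3)=2>1 -> COPY to pp4. 5 ppages; refcounts: pp0:2 pp1:2 pp2:2 pp3:1 pp4:1
Op 3: write(P0, v1, 153). refcount(pp1)=2>1 -> COPY to pp5. 6 ppages; refcounts: pp0:2 pp1:1 pp2:2 pp3:1 pp4:1 pp5:1
Op 4: write(P0, v0, 176). refcount(pp0)=2>1 -> COPY to pp6. 7 ppages; refcounts: pp0:1 pp1:1 pp2:2 pp3:1 pp4:1 pp5:1 pp6:1
Op 5: read(P1, v0) -> 39. No state change.
Op 6: read(P1, v3) -> 144. No state change.
Op 7: fork(P0) -> P2. 7 ppages; refcounts: pp0:1 pp1:1 pp2:3 pp3:2 pp4:1 pp5:2 pp6:2
Op 8: write(P2, v2, 194). refcount(pp2)=3>1 -> COPY to pp7. 8 ppages; refcounts: pp0:1 pp1:1 pp2:2 pp3:2 pp4:1 pp5:2 pp6:2 pp7:1
Op 9: read(P1, v1) -> 23. No state change.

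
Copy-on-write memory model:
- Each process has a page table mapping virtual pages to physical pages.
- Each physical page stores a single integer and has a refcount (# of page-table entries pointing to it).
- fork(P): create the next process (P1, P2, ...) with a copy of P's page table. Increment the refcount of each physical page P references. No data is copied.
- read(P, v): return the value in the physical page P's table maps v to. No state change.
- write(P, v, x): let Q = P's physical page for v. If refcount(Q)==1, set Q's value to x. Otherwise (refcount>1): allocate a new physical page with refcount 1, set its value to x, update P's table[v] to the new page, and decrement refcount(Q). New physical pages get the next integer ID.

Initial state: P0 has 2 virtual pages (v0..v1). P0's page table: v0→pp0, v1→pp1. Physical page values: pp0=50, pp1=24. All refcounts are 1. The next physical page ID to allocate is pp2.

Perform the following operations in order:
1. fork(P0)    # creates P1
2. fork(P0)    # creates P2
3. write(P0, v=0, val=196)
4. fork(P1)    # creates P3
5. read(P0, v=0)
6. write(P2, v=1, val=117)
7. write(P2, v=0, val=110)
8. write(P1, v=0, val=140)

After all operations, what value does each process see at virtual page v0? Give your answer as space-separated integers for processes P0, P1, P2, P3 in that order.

Op 1: fork(P0) -> P1. 2 ppages; refcounts: pp0:2 pp1:2
Op 2: fork(P0) -> P2. 2 ppages; refcounts: pp0:3 pp1:3
Op 3: write(P0, v0, 196). refcount(pp0)=3>1 -> COPY to pp2. 3 ppages; refcounts: pp0:2 pp1:3 pp2:1
Op 4: fork(P1) -> P3. 3 ppages; refcounts: pp0:3 pp1:4 pp2:1
Op 5: read(P0, v0) -> 196. No state change.
Op 6: write(P2, v1, 117). refcount(pp1)=4>1 -> COPY to pp3. 4 ppages; refcounts: pp0:3 pp1:3 pp2:1 pp3:1
Op 7: write(P2, v0, 110). refcount(pp0)=3>1 -> COPY to pp4. 5 ppages; refcounts: pp0:2 pp1:3 pp2:1 pp3:1 pp4:1
Op 8: write(P1, v0, 140). refcount(pp0)=2>1 -> COPY to pp5. 6 ppages; refcounts: pp0:1 pp1:3 pp2:1 pp3:1 pp4:1 pp5:1
P0: v0 -> pp2 = 196
P1: v0 -> pp5 = 140
P2: v0 -> pp4 = 110
P3: v0 -> pp0 = 50

Answer: 196 140 110 50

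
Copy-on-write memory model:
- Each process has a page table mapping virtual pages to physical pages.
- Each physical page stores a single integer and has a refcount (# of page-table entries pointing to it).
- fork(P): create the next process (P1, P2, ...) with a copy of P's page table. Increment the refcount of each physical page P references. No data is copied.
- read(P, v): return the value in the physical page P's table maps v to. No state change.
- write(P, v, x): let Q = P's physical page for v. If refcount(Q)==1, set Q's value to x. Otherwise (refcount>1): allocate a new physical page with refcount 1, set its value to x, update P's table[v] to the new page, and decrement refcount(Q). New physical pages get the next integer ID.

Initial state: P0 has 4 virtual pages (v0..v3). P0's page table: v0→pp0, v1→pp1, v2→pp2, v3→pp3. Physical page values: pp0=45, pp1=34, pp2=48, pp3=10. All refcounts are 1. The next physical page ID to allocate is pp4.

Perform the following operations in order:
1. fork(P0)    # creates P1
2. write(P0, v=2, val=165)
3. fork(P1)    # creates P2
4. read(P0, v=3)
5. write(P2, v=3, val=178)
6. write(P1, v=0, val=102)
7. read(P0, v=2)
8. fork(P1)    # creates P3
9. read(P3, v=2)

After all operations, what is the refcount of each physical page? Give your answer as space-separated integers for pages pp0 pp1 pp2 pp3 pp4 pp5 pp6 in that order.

Answer: 2 4 3 3 1 1 2

Derivation:
Op 1: fork(P0) -> P1. 4 ppages; refcounts: pp0:2 pp1:2 pp2:2 pp3:2
Op 2: write(P0, v2, 165). refcount(pp2)=2>1 -> COPY to pp4. 5 ppages; refcounts: pp0:2 pp1:2 pp2:1 pp3:2 pp4:1
Op 3: fork(P1) -> P2. 5 ppages; refcounts: pp0:3 pp1:3 pp2:2 pp3:3 pp4:1
Op 4: read(P0, v3) -> 10. No state change.
Op 5: write(P2, v3, 178). refcount(pp3)=3>1 -> COPY to pp5. 6 ppages; refcounts: pp0:3 pp1:3 pp2:2 pp3:2 pp4:1 pp5:1
Op 6: write(P1, v0, 102). refcount(pp0)=3>1 -> COPY to pp6. 7 ppages; refcounts: pp0:2 pp1:3 pp2:2 pp3:2 pp4:1 pp5:1 pp6:1
Op 7: read(P0, v2) -> 165. No state change.
Op 8: fork(P1) -> P3. 7 ppages; refcounts: pp0:2 pp1:4 pp2:3 pp3:3 pp4:1 pp5:1 pp6:2
Op 9: read(P3, v2) -> 48. No state change.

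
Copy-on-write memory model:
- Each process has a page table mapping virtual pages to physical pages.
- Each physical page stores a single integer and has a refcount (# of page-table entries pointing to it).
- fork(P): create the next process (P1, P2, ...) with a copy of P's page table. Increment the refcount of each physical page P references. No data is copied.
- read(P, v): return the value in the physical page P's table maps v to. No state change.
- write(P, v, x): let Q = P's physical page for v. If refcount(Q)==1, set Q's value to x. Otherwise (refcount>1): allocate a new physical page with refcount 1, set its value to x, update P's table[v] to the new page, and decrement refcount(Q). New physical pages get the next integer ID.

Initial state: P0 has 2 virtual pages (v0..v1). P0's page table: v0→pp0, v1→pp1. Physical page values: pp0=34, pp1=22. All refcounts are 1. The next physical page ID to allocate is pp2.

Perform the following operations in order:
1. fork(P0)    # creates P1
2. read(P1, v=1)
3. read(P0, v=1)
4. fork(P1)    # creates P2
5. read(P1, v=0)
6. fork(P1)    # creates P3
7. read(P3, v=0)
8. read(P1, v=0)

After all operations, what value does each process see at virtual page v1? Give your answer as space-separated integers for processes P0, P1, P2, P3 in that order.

Answer: 22 22 22 22

Derivation:
Op 1: fork(P0) -> P1. 2 ppages; refcounts: pp0:2 pp1:2
Op 2: read(P1, v1) -> 22. No state change.
Op 3: read(P0, v1) -> 22. No state change.
Op 4: fork(P1) -> P2. 2 ppages; refcounts: pp0:3 pp1:3
Op 5: read(P1, v0) -> 34. No state change.
Op 6: fork(P1) -> P3. 2 ppages; refcounts: pp0:4 pp1:4
Op 7: read(P3, v0) -> 34. No state change.
Op 8: read(P1, v0) -> 34. No state change.
P0: v1 -> pp1 = 22
P1: v1 -> pp1 = 22
P2: v1 -> pp1 = 22
P3: v1 -> pp1 = 22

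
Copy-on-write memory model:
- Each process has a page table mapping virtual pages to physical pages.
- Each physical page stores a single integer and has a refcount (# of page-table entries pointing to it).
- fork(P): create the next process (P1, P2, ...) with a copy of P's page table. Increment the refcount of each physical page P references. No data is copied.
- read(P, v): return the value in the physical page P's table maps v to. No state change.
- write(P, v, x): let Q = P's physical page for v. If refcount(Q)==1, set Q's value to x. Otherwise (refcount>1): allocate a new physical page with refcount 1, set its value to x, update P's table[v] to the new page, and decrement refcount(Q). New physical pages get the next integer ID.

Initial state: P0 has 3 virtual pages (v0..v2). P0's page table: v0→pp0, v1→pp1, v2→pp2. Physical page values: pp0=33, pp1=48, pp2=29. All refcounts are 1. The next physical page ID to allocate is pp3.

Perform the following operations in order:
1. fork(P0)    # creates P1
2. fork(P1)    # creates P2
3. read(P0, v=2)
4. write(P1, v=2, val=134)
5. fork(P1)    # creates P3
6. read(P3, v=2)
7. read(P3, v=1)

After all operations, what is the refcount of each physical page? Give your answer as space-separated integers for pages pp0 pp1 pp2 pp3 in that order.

Answer: 4 4 2 2

Derivation:
Op 1: fork(P0) -> P1. 3 ppages; refcounts: pp0:2 pp1:2 pp2:2
Op 2: fork(P1) -> P2. 3 ppages; refcounts: pp0:3 pp1:3 pp2:3
Op 3: read(P0, v2) -> 29. No state change.
Op 4: write(P1, v2, 134). refcount(pp2)=3>1 -> COPY to pp3. 4 ppages; refcounts: pp0:3 pp1:3 pp2:2 pp3:1
Op 5: fork(P1) -> P3. 4 ppages; refcounts: pp0:4 pp1:4 pp2:2 pp3:2
Op 6: read(P3, v2) -> 134. No state change.
Op 7: read(P3, v1) -> 48. No state change.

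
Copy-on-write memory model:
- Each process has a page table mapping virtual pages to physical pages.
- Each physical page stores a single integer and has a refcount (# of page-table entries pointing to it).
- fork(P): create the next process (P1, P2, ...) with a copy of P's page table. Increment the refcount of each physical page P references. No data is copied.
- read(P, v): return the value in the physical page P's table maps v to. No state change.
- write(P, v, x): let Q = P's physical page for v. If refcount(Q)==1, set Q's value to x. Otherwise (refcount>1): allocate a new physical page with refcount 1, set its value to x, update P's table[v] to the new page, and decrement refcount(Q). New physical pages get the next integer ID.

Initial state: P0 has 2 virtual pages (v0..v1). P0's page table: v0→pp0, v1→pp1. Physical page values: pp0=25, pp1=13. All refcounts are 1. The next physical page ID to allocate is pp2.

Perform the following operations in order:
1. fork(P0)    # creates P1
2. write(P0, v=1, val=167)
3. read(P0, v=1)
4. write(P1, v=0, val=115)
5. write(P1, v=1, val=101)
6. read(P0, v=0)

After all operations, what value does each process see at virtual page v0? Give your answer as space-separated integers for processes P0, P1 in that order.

Answer: 25 115

Derivation:
Op 1: fork(P0) -> P1. 2 ppages; refcounts: pp0:2 pp1:2
Op 2: write(P0, v1, 167). refcount(pp1)=2>1 -> COPY to pp2. 3 ppages; refcounts: pp0:2 pp1:1 pp2:1
Op 3: read(P0, v1) -> 167. No state change.
Op 4: write(P1, v0, 115). refcount(pp0)=2>1 -> COPY to pp3. 4 ppages; refcounts: pp0:1 pp1:1 pp2:1 pp3:1
Op 5: write(P1, v1, 101). refcount(pp1)=1 -> write in place. 4 ppages; refcounts: pp0:1 pp1:1 pp2:1 pp3:1
Op 6: read(P0, v0) -> 25. No state change.
P0: v0 -> pp0 = 25
P1: v0 -> pp3 = 115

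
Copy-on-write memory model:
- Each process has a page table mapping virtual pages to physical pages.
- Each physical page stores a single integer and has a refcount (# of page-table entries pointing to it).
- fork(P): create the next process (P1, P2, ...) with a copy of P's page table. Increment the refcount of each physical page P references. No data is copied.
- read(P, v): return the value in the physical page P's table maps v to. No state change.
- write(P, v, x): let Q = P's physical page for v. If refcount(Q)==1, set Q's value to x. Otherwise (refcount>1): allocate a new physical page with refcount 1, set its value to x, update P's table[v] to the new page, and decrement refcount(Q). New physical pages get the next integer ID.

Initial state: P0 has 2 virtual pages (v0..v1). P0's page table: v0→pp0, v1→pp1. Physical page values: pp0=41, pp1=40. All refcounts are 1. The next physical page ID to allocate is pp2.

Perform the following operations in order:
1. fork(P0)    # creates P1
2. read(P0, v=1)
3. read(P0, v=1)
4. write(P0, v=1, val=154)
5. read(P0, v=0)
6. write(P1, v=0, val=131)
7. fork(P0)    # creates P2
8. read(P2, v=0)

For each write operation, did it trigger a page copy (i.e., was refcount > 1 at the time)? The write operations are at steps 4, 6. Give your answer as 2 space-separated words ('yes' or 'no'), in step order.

Op 1: fork(P0) -> P1. 2 ppages; refcounts: pp0:2 pp1:2
Op 2: read(P0, v1) -> 40. No state change.
Op 3: read(P0, v1) -> 40. No state change.
Op 4: write(P0, v1, 154). refcount(pp1)=2>1 -> COPY to pp2. 3 ppages; refcounts: pp0:2 pp1:1 pp2:1
Op 5: read(P0, v0) -> 41. No state change.
Op 6: write(P1, v0, 131). refcount(pp0)=2>1 -> COPY to pp3. 4 ppages; refcounts: pp0:1 pp1:1 pp2:1 pp3:1
Op 7: fork(P0) -> P2. 4 ppages; refcounts: pp0:2 pp1:1 pp2:2 pp3:1
Op 8: read(P2, v0) -> 41. No state change.

yes yes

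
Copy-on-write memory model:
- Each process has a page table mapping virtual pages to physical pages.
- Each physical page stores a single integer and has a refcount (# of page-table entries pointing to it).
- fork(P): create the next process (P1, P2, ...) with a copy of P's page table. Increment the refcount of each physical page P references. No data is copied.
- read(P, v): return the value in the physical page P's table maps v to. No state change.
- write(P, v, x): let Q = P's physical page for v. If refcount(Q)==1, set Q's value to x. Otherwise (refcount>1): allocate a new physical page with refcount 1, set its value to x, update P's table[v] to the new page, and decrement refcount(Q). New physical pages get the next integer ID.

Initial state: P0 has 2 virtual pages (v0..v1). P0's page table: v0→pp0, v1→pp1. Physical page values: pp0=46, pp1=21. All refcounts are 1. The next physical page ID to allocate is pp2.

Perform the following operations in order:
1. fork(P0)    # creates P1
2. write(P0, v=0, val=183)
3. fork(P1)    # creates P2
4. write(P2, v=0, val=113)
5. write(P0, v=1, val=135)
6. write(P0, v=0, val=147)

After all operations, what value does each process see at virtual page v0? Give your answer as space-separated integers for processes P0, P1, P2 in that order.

Answer: 147 46 113

Derivation:
Op 1: fork(P0) -> P1. 2 ppages; refcounts: pp0:2 pp1:2
Op 2: write(P0, v0, 183). refcount(pp0)=2>1 -> COPY to pp2. 3 ppages; refcounts: pp0:1 pp1:2 pp2:1
Op 3: fork(P1) -> P2. 3 ppages; refcounts: pp0:2 pp1:3 pp2:1
Op 4: write(P2, v0, 113). refcount(pp0)=2>1 -> COPY to pp3. 4 ppages; refcounts: pp0:1 pp1:3 pp2:1 pp3:1
Op 5: write(P0, v1, 135). refcount(pp1)=3>1 -> COPY to pp4. 5 ppages; refcounts: pp0:1 pp1:2 pp2:1 pp3:1 pp4:1
Op 6: write(P0, v0, 147). refcount(pp2)=1 -> write in place. 5 ppages; refcounts: pp0:1 pp1:2 pp2:1 pp3:1 pp4:1
P0: v0 -> pp2 = 147
P1: v0 -> pp0 = 46
P2: v0 -> pp3 = 113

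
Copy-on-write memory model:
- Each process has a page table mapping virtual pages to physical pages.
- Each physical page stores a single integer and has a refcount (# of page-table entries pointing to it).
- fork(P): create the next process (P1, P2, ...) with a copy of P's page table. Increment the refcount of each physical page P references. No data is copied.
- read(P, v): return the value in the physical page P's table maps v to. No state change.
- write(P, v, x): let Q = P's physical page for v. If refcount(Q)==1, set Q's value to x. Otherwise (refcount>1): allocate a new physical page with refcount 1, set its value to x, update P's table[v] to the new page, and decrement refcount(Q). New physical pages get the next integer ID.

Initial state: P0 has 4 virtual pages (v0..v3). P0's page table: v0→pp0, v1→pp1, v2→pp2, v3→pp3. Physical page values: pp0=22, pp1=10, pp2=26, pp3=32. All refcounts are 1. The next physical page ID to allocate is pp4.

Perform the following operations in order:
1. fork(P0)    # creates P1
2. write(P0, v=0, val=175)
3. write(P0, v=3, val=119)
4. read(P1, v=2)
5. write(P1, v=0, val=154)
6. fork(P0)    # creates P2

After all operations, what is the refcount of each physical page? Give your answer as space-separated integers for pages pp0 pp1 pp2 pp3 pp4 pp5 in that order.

Answer: 1 3 3 1 2 2

Derivation:
Op 1: fork(P0) -> P1. 4 ppages; refcounts: pp0:2 pp1:2 pp2:2 pp3:2
Op 2: write(P0, v0, 175). refcount(pp0)=2>1 -> COPY to pp4. 5 ppages; refcounts: pp0:1 pp1:2 pp2:2 pp3:2 pp4:1
Op 3: write(P0, v3, 119). refcount(pp3)=2>1 -> COPY to pp5. 6 ppages; refcounts: pp0:1 pp1:2 pp2:2 pp3:1 pp4:1 pp5:1
Op 4: read(P1, v2) -> 26. No state change.
Op 5: write(P1, v0, 154). refcount(pp0)=1 -> write in place. 6 ppages; refcounts: pp0:1 pp1:2 pp2:2 pp3:1 pp4:1 pp5:1
Op 6: fork(P0) -> P2. 6 ppages; refcounts: pp0:1 pp1:3 pp2:3 pp3:1 pp4:2 pp5:2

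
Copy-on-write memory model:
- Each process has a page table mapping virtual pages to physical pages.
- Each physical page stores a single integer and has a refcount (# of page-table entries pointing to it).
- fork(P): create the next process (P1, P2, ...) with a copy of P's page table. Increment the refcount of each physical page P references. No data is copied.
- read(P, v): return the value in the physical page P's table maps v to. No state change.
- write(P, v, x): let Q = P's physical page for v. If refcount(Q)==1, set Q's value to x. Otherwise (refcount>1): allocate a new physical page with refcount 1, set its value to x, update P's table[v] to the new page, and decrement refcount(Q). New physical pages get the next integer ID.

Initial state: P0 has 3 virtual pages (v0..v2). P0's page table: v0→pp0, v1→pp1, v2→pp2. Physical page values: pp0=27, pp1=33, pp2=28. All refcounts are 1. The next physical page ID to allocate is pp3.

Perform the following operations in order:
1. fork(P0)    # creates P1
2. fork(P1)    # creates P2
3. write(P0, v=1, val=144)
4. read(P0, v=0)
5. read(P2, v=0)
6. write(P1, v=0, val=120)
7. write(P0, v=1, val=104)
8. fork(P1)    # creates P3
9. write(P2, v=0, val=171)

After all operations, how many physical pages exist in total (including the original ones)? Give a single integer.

Answer: 6

Derivation:
Op 1: fork(P0) -> P1. 3 ppages; refcounts: pp0:2 pp1:2 pp2:2
Op 2: fork(P1) -> P2. 3 ppages; refcounts: pp0:3 pp1:3 pp2:3
Op 3: write(P0, v1, 144). refcount(pp1)=3>1 -> COPY to pp3. 4 ppages; refcounts: pp0:3 pp1:2 pp2:3 pp3:1
Op 4: read(P0, v0) -> 27. No state change.
Op 5: read(P2, v0) -> 27. No state change.
Op 6: write(P1, v0, 120). refcount(pp0)=3>1 -> COPY to pp4. 5 ppages; refcounts: pp0:2 pp1:2 pp2:3 pp3:1 pp4:1
Op 7: write(P0, v1, 104). refcount(pp3)=1 -> write in place. 5 ppages; refcounts: pp0:2 pp1:2 pp2:3 pp3:1 pp4:1
Op 8: fork(P1) -> P3. 5 ppages; refcounts: pp0:2 pp1:3 pp2:4 pp3:1 pp4:2
Op 9: write(P2, v0, 171). refcount(pp0)=2>1 -> COPY to pp5. 6 ppages; refcounts: pp0:1 pp1:3 pp2:4 pp3:1 pp4:2 pp5:1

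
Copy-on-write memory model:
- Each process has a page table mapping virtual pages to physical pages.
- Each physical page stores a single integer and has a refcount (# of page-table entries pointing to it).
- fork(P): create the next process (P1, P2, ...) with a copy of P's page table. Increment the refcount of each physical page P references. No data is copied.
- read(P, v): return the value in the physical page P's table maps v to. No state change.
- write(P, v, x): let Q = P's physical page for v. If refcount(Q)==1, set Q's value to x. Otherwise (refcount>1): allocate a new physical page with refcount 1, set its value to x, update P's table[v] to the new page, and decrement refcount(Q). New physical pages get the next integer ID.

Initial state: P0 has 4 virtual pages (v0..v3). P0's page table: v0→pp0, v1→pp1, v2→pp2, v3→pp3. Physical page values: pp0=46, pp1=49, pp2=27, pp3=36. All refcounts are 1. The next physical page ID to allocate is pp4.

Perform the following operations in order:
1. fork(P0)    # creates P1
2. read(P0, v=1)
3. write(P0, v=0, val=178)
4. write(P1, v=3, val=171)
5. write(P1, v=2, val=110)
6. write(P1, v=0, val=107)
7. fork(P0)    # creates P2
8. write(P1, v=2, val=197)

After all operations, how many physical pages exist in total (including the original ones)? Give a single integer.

Op 1: fork(P0) -> P1. 4 ppages; refcounts: pp0:2 pp1:2 pp2:2 pp3:2
Op 2: read(P0, v1) -> 49. No state change.
Op 3: write(P0, v0, 178). refcount(pp0)=2>1 -> COPY to pp4. 5 ppages; refcounts: pp0:1 pp1:2 pp2:2 pp3:2 pp4:1
Op 4: write(P1, v3, 171). refcount(pp3)=2>1 -> COPY to pp5. 6 ppages; refcounts: pp0:1 pp1:2 pp2:2 pp3:1 pp4:1 pp5:1
Op 5: write(P1, v2, 110). refcount(pp2)=2>1 -> COPY to pp6. 7 ppages; refcounts: pp0:1 pp1:2 pp2:1 pp3:1 pp4:1 pp5:1 pp6:1
Op 6: write(P1, v0, 107). refcount(pp0)=1 -> write in place. 7 ppages; refcounts: pp0:1 pp1:2 pp2:1 pp3:1 pp4:1 pp5:1 pp6:1
Op 7: fork(P0) -> P2. 7 ppages; refcounts: pp0:1 pp1:3 pp2:2 pp3:2 pp4:2 pp5:1 pp6:1
Op 8: write(P1, v2, 197). refcount(pp6)=1 -> write in place. 7 ppages; refcounts: pp0:1 pp1:3 pp2:2 pp3:2 pp4:2 pp5:1 pp6:1

Answer: 7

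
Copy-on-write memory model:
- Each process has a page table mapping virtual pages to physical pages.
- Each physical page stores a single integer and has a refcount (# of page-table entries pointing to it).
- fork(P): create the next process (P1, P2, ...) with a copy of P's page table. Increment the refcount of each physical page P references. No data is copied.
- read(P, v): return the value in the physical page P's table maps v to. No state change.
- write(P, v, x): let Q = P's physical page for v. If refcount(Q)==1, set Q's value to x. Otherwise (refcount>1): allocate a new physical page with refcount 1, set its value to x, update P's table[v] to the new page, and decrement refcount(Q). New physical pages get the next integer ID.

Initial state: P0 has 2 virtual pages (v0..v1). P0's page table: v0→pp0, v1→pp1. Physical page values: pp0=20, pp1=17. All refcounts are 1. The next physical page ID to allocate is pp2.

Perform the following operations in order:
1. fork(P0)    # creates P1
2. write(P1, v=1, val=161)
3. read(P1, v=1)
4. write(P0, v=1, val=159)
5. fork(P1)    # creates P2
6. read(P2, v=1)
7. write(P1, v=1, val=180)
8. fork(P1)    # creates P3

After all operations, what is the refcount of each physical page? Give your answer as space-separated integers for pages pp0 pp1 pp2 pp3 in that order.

Answer: 4 1 1 2

Derivation:
Op 1: fork(P0) -> P1. 2 ppages; refcounts: pp0:2 pp1:2
Op 2: write(P1, v1, 161). refcount(pp1)=2>1 -> COPY to pp2. 3 ppages; refcounts: pp0:2 pp1:1 pp2:1
Op 3: read(P1, v1) -> 161. No state change.
Op 4: write(P0, v1, 159). refcount(pp1)=1 -> write in place. 3 ppages; refcounts: pp0:2 pp1:1 pp2:1
Op 5: fork(P1) -> P2. 3 ppages; refcounts: pp0:3 pp1:1 pp2:2
Op 6: read(P2, v1) -> 161. No state change.
Op 7: write(P1, v1, 180). refcount(pp2)=2>1 -> COPY to pp3. 4 ppages; refcounts: pp0:3 pp1:1 pp2:1 pp3:1
Op 8: fork(P1) -> P3. 4 ppages; refcounts: pp0:4 pp1:1 pp2:1 pp3:2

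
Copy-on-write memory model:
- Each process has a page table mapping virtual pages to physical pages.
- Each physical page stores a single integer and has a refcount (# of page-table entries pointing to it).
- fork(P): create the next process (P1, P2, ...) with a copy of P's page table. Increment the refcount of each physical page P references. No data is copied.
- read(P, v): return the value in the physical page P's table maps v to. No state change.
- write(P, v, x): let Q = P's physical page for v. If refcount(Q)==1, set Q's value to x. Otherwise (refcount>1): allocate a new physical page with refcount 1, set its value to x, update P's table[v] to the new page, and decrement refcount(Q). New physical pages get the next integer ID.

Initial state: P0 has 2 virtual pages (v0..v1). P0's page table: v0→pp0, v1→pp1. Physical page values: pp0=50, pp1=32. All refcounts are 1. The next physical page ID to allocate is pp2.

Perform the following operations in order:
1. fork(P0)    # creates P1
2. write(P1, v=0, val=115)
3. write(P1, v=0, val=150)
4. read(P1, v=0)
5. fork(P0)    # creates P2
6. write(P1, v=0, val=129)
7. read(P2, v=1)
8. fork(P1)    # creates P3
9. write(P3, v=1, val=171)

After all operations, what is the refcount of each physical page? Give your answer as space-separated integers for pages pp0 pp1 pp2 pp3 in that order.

Answer: 2 3 2 1

Derivation:
Op 1: fork(P0) -> P1. 2 ppages; refcounts: pp0:2 pp1:2
Op 2: write(P1, v0, 115). refcount(pp0)=2>1 -> COPY to pp2. 3 ppages; refcounts: pp0:1 pp1:2 pp2:1
Op 3: write(P1, v0, 150). refcount(pp2)=1 -> write in place. 3 ppages; refcounts: pp0:1 pp1:2 pp2:1
Op 4: read(P1, v0) -> 150. No state change.
Op 5: fork(P0) -> P2. 3 ppages; refcounts: pp0:2 pp1:3 pp2:1
Op 6: write(P1, v0, 129). refcount(pp2)=1 -> write in place. 3 ppages; refcounts: pp0:2 pp1:3 pp2:1
Op 7: read(P2, v1) -> 32. No state change.
Op 8: fork(P1) -> P3. 3 ppages; refcounts: pp0:2 pp1:4 pp2:2
Op 9: write(P3, v1, 171). refcount(pp1)=4>1 -> COPY to pp3. 4 ppages; refcounts: pp0:2 pp1:3 pp2:2 pp3:1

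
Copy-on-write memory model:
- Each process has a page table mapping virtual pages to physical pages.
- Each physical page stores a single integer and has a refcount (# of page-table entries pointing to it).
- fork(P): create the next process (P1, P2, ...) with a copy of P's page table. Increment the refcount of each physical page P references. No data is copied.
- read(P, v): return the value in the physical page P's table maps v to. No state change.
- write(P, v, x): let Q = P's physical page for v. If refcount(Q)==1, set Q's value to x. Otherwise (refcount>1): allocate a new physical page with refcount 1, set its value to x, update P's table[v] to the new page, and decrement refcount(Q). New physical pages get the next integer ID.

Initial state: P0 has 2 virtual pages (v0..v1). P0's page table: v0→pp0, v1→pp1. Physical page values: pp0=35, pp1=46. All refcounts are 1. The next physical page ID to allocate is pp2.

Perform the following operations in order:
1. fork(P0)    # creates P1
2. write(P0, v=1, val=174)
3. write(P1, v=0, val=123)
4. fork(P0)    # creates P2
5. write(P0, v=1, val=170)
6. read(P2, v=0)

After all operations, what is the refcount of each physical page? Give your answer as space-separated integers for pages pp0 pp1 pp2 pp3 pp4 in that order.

Answer: 2 1 1 1 1

Derivation:
Op 1: fork(P0) -> P1. 2 ppages; refcounts: pp0:2 pp1:2
Op 2: write(P0, v1, 174). refcount(pp1)=2>1 -> COPY to pp2. 3 ppages; refcounts: pp0:2 pp1:1 pp2:1
Op 3: write(P1, v0, 123). refcount(pp0)=2>1 -> COPY to pp3. 4 ppages; refcounts: pp0:1 pp1:1 pp2:1 pp3:1
Op 4: fork(P0) -> P2. 4 ppages; refcounts: pp0:2 pp1:1 pp2:2 pp3:1
Op 5: write(P0, v1, 170). refcount(pp2)=2>1 -> COPY to pp4. 5 ppages; refcounts: pp0:2 pp1:1 pp2:1 pp3:1 pp4:1
Op 6: read(P2, v0) -> 35. No state change.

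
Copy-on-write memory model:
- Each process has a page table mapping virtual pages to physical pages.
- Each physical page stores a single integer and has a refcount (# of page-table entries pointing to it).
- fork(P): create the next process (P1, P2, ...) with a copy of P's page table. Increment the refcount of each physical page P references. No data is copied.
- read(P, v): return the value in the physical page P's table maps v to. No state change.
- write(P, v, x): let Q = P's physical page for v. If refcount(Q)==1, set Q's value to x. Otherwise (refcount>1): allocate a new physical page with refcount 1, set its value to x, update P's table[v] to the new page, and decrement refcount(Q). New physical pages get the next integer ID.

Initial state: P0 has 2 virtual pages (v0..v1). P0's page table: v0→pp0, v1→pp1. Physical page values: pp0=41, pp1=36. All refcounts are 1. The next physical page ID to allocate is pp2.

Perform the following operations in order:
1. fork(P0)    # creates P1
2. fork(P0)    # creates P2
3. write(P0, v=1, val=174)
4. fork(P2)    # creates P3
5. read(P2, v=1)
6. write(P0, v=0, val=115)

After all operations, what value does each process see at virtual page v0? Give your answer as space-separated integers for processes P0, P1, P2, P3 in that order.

Op 1: fork(P0) -> P1. 2 ppages; refcounts: pp0:2 pp1:2
Op 2: fork(P0) -> P2. 2 ppages; refcounts: pp0:3 pp1:3
Op 3: write(P0, v1, 174). refcount(pp1)=3>1 -> COPY to pp2. 3 ppages; refcounts: pp0:3 pp1:2 pp2:1
Op 4: fork(P2) -> P3. 3 ppages; refcounts: pp0:4 pp1:3 pp2:1
Op 5: read(P2, v1) -> 36. No state change.
Op 6: write(P0, v0, 115). refcount(pp0)=4>1 -> COPY to pp3. 4 ppages; refcounts: pp0:3 pp1:3 pp2:1 pp3:1
P0: v0 -> pp3 = 115
P1: v0 -> pp0 = 41
P2: v0 -> pp0 = 41
P3: v0 -> pp0 = 41

Answer: 115 41 41 41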